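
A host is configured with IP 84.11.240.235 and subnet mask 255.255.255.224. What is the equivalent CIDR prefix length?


Binary: 11111111.11111111.11111111.11100000
Count leading 1s
Prefix: /27


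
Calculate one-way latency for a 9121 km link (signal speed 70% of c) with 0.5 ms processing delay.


Speed = 0.7 * 3e5 km/s = 210000 km/s
Propagation delay = 9121 / 210000 = 0.0434 s = 43.4333 ms
Processing delay = 0.5 ms
Total one-way latency = 43.9333 ms


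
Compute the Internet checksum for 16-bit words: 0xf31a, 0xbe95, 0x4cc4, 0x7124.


Sum all words (with carry folding):
+ 0xf31a = 0xf31a
+ 0xbe95 = 0xb1b0
+ 0x4cc4 = 0xfe74
+ 0x7124 = 0x6f99
One's complement: ~0x6f99
Checksum = 0x9066


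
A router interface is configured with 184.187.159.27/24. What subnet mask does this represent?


/24 means 24 network bits, 8 host bits
Binary: 11111111111111111111111100000000
Mask: 255.255.255.0


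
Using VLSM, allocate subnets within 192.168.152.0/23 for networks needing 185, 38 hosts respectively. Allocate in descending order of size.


185 hosts -> /24 (254 usable): 192.168.152.0/24
38 hosts -> /26 (62 usable): 192.168.153.0/26
Allocation: 192.168.152.0/24 (185 hosts, 254 usable); 192.168.153.0/26 (38 hosts, 62 usable)


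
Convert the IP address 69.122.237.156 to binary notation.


69 = 01000101
122 = 01111010
237 = 11101101
156 = 10011100
Binary: 01000101.01111010.11101101.10011100


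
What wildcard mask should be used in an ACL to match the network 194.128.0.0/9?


Subnet mask: 255.128.0.0
Wildcard = 255.255.255.255 - subnet mask
255 - 255 = 0
255 - 128 = 127
255 - 0 = 255
255 - 0 = 255
Wildcard: 0.127.255.255


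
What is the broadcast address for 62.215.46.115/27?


Network: 62.215.46.96/27
Host bits = 5
Set all host bits to 1:
Broadcast: 62.215.46.127


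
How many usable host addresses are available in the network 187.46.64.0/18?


Host bits = 32 - 18 = 14
Total addresses = 2^14 = 16384
Usable = total - 2 (network and broadcast)
Usable hosts: 16382


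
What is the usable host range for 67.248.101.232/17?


Network: 67.248.0.0
Broadcast: 67.248.127.255
First usable = network + 1
Last usable = broadcast - 1
Range: 67.248.0.1 to 67.248.127.254


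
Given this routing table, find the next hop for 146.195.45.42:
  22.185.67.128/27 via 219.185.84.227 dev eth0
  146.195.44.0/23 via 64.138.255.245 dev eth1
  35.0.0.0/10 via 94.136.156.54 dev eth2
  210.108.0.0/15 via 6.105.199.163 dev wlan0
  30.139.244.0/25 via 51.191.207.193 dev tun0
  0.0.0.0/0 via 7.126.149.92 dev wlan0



Longest prefix match for 146.195.45.42:
  /27 22.185.67.128: no
  /23 146.195.44.0: MATCH
  /10 35.0.0.0: no
  /15 210.108.0.0: no
  /25 30.139.244.0: no
  /0 0.0.0.0: MATCH
Selected: next-hop 64.138.255.245 via eth1 (matched /23)


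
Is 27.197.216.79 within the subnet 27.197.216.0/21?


Subnet network: 27.197.216.0
Test IP AND mask: 27.197.216.0
Yes, 27.197.216.79 is in 27.197.216.0/21


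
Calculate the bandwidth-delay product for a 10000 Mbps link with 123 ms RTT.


BDP = bandwidth * RTT
= 10000 Mbps * 123 ms
= 10000 * 1e6 * 123 / 1000 bits
= 1230000000 bits
= 153750000 bytes
= 150146.4844 KB
BDP = 1230000000 bits (153750000 bytes)


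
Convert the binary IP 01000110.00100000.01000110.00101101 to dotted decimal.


01000110 = 70
00100000 = 32
01000110 = 70
00101101 = 45
IP: 70.32.70.45


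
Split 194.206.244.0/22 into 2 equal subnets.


New prefix = 22 + 1 = 23
Each subnet has 512 addresses
  194.206.244.0/23
  194.206.246.0/23
Subnets: 194.206.244.0/23, 194.206.246.0/23


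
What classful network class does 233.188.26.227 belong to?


First octet: 233
Binary: 11101001
1110xxxx -> Class D (224-239)
Class D (multicast), default mask N/A


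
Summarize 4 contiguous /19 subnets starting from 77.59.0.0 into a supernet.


Original prefix: /19
Number of subnets: 4 = 2^2
New prefix = 19 - 2 = 17
Supernet: 77.59.0.0/17


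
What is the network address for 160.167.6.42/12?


IP:   10100000.10100111.00000110.00101010
Mask: 11111111.11110000.00000000.00000000
AND operation:
Net:  10100000.10100000.00000000.00000000
Network: 160.160.0.0/12


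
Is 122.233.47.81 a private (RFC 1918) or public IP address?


RFC 1918 private ranges:
  10.0.0.0/8 (10.0.0.0 - 10.255.255.255)
  172.16.0.0/12 (172.16.0.0 - 172.31.255.255)
  192.168.0.0/16 (192.168.0.0 - 192.168.255.255)
Public (not in any RFC 1918 range)


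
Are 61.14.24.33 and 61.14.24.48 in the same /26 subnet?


Mask: 255.255.255.192
61.14.24.33 AND mask = 61.14.24.0
61.14.24.48 AND mask = 61.14.24.0
Yes, same subnet (61.14.24.0)


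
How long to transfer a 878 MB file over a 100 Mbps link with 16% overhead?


Effective throughput = 100 * (1 - 16/100) = 84 Mbps
File size in Mb = 878 * 8 = 7024 Mb
Time = 7024 / 84
Time = 83.619 seconds


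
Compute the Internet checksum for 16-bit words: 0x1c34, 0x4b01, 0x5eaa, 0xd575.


Sum all words (with carry folding):
+ 0x1c34 = 0x1c34
+ 0x4b01 = 0x6735
+ 0x5eaa = 0xc5df
+ 0xd575 = 0x9b55
One's complement: ~0x9b55
Checksum = 0x64aa


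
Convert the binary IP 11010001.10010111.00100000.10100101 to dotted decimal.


11010001 = 209
10010111 = 151
00100000 = 32
10100101 = 165
IP: 209.151.32.165


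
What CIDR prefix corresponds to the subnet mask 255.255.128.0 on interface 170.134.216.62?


Binary: 11111111.11111111.10000000.00000000
Count leading 1s
Prefix: /17


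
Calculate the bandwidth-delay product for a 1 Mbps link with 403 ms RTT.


BDP = bandwidth * RTT
= 1 Mbps * 403 ms
= 1 * 1e6 * 403 / 1000 bits
= 403000 bits
= 50375 bytes
= 49.1943 KB
BDP = 403000 bits (50375 bytes)


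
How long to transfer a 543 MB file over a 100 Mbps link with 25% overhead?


Effective throughput = 100 * (1 - 25/100) = 75 Mbps
File size in Mb = 543 * 8 = 4344 Mb
Time = 4344 / 75
Time = 57.92 seconds


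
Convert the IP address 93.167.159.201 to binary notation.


93 = 01011101
167 = 10100111
159 = 10011111
201 = 11001001
Binary: 01011101.10100111.10011111.11001001


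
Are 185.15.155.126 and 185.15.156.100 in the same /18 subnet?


Mask: 255.255.192.0
185.15.155.126 AND mask = 185.15.128.0
185.15.156.100 AND mask = 185.15.128.0
Yes, same subnet (185.15.128.0)


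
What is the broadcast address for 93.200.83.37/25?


Network: 93.200.83.0/25
Host bits = 7
Set all host bits to 1:
Broadcast: 93.200.83.127


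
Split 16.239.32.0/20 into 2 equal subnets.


New prefix = 20 + 1 = 21
Each subnet has 2048 addresses
  16.239.32.0/21
  16.239.40.0/21
Subnets: 16.239.32.0/21, 16.239.40.0/21


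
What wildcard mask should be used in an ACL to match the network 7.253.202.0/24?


Subnet mask: 255.255.255.0
Wildcard = 255.255.255.255 - subnet mask
255 - 255 = 0
255 - 255 = 0
255 - 255 = 0
255 - 0 = 255
Wildcard: 0.0.0.255


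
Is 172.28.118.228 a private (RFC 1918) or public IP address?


RFC 1918 private ranges:
  10.0.0.0/8 (10.0.0.0 - 10.255.255.255)
  172.16.0.0/12 (172.16.0.0 - 172.31.255.255)
  192.168.0.0/16 (192.168.0.0 - 192.168.255.255)
Private (in 172.16.0.0/12)


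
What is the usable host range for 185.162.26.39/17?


Network: 185.162.0.0
Broadcast: 185.162.127.255
First usable = network + 1
Last usable = broadcast - 1
Range: 185.162.0.1 to 185.162.127.254


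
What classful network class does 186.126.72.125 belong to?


First octet: 186
Binary: 10111010
10xxxxxx -> Class B (128-191)
Class B, default mask 255.255.0.0 (/16)


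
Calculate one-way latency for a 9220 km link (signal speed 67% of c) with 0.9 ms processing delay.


Speed = 0.67 * 3e5 km/s = 201000 km/s
Propagation delay = 9220 / 201000 = 0.0459 s = 45.8706 ms
Processing delay = 0.9 ms
Total one-way latency = 46.7706 ms


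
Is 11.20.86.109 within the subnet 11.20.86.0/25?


Subnet network: 11.20.86.0
Test IP AND mask: 11.20.86.0
Yes, 11.20.86.109 is in 11.20.86.0/25


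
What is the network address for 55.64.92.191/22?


IP:   00110111.01000000.01011100.10111111
Mask: 11111111.11111111.11111100.00000000
AND operation:
Net:  00110111.01000000.01011100.00000000
Network: 55.64.92.0/22


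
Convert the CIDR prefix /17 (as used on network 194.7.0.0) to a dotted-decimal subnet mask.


/17 means 17 network bits, 15 host bits
Binary: 11111111111111111000000000000000
Mask: 255.255.128.0


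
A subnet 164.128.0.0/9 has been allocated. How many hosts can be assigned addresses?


Host bits = 32 - 9 = 23
Total addresses = 2^23 = 8388608
Usable = total - 2 (network and broadcast)
Usable hosts: 8388606


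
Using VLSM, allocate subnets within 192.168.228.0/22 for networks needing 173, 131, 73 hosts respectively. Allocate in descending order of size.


173 hosts -> /24 (254 usable): 192.168.228.0/24
131 hosts -> /24 (254 usable): 192.168.229.0/24
73 hosts -> /25 (126 usable): 192.168.230.0/25
Allocation: 192.168.228.0/24 (173 hosts, 254 usable); 192.168.229.0/24 (131 hosts, 254 usable); 192.168.230.0/25 (73 hosts, 126 usable)


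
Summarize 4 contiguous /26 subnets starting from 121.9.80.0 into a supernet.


Original prefix: /26
Number of subnets: 4 = 2^2
New prefix = 26 - 2 = 24
Supernet: 121.9.80.0/24


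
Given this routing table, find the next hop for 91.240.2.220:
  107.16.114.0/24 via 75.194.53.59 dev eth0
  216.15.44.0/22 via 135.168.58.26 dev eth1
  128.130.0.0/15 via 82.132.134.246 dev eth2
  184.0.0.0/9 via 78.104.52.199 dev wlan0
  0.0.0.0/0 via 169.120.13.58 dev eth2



Longest prefix match for 91.240.2.220:
  /24 107.16.114.0: no
  /22 216.15.44.0: no
  /15 128.130.0.0: no
  /9 184.0.0.0: no
  /0 0.0.0.0: MATCH
Selected: next-hop 169.120.13.58 via eth2 (matched /0)


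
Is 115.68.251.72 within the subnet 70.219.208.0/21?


Subnet network: 70.219.208.0
Test IP AND mask: 115.68.248.0
No, 115.68.251.72 is not in 70.219.208.0/21


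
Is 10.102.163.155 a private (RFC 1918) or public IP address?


RFC 1918 private ranges:
  10.0.0.0/8 (10.0.0.0 - 10.255.255.255)
  172.16.0.0/12 (172.16.0.0 - 172.31.255.255)
  192.168.0.0/16 (192.168.0.0 - 192.168.255.255)
Private (in 10.0.0.0/8)


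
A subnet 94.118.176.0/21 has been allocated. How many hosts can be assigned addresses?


Host bits = 32 - 21 = 11
Total addresses = 2^11 = 2048
Usable = total - 2 (network and broadcast)
Usable hosts: 2046


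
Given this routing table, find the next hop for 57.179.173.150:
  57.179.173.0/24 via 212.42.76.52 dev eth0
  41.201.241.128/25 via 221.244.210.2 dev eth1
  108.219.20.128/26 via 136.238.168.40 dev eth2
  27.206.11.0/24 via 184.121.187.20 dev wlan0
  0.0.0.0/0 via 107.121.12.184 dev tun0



Longest prefix match for 57.179.173.150:
  /24 57.179.173.0: MATCH
  /25 41.201.241.128: no
  /26 108.219.20.128: no
  /24 27.206.11.0: no
  /0 0.0.0.0: MATCH
Selected: next-hop 212.42.76.52 via eth0 (matched /24)


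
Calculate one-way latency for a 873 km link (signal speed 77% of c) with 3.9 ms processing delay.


Speed = 0.77 * 3e5 km/s = 231000 km/s
Propagation delay = 873 / 231000 = 0.0038 s = 3.7792 ms
Processing delay = 3.9 ms
Total one-way latency = 7.6792 ms


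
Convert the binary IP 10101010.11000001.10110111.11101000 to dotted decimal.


10101010 = 170
11000001 = 193
10110111 = 183
11101000 = 232
IP: 170.193.183.232


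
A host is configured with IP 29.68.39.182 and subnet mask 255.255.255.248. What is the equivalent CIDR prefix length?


Binary: 11111111.11111111.11111111.11111000
Count leading 1s
Prefix: /29


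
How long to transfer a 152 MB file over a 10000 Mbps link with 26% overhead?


Effective throughput = 10000 * (1 - 26/100) = 7400 Mbps
File size in Mb = 152 * 8 = 1216 Mb
Time = 1216 / 7400
Time = 0.1643 seconds


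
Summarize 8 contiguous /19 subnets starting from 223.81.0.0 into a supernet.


Original prefix: /19
Number of subnets: 8 = 2^3
New prefix = 19 - 3 = 16
Supernet: 223.81.0.0/16


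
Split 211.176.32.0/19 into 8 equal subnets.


New prefix = 19 + 3 = 22
Each subnet has 1024 addresses
  211.176.32.0/22
  211.176.36.0/22
  211.176.40.0/22
  211.176.44.0/22
  211.176.48.0/22
  211.176.52.0/22
  211.176.56.0/22
  211.176.60.0/22
Subnets: 211.176.32.0/22, 211.176.36.0/22, 211.176.40.0/22, 211.176.44.0/22, 211.176.48.0/22, 211.176.52.0/22, 211.176.56.0/22, 211.176.60.0/22


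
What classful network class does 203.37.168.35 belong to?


First octet: 203
Binary: 11001011
110xxxxx -> Class C (192-223)
Class C, default mask 255.255.255.0 (/24)


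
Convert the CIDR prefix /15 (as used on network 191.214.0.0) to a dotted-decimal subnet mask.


/15 means 15 network bits, 17 host bits
Binary: 11111111111111100000000000000000
Mask: 255.254.0.0


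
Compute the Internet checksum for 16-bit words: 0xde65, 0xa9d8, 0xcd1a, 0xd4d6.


Sum all words (with carry folding):
+ 0xde65 = 0xde65
+ 0xa9d8 = 0x883e
+ 0xcd1a = 0x5559
+ 0xd4d6 = 0x2a30
One's complement: ~0x2a30
Checksum = 0xd5cf


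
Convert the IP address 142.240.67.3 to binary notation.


142 = 10001110
240 = 11110000
67 = 01000011
3 = 00000011
Binary: 10001110.11110000.01000011.00000011


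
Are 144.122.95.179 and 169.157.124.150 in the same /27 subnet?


Mask: 255.255.255.224
144.122.95.179 AND mask = 144.122.95.160
169.157.124.150 AND mask = 169.157.124.128
No, different subnets (144.122.95.160 vs 169.157.124.128)


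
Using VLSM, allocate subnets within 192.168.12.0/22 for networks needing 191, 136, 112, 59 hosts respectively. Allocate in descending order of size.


191 hosts -> /24 (254 usable): 192.168.12.0/24
136 hosts -> /24 (254 usable): 192.168.13.0/24
112 hosts -> /25 (126 usable): 192.168.14.0/25
59 hosts -> /26 (62 usable): 192.168.14.128/26
Allocation: 192.168.12.0/24 (191 hosts, 254 usable); 192.168.13.0/24 (136 hosts, 254 usable); 192.168.14.0/25 (112 hosts, 126 usable); 192.168.14.128/26 (59 hosts, 62 usable)


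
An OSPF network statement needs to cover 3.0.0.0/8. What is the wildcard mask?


Subnet mask: 255.0.0.0
Wildcard = 255.255.255.255 - subnet mask
255 - 255 = 0
255 - 0 = 255
255 - 0 = 255
255 - 0 = 255
Wildcard: 0.255.255.255


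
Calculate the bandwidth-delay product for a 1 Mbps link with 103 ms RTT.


BDP = bandwidth * RTT
= 1 Mbps * 103 ms
= 1 * 1e6 * 103 / 1000 bits
= 103000 bits
= 12875 bytes
= 12.5732 KB
BDP = 103000 bits (12875 bytes)


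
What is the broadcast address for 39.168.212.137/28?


Network: 39.168.212.128/28
Host bits = 4
Set all host bits to 1:
Broadcast: 39.168.212.143


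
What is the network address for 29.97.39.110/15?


IP:   00011101.01100001.00100111.01101110
Mask: 11111111.11111110.00000000.00000000
AND operation:
Net:  00011101.01100000.00000000.00000000
Network: 29.96.0.0/15


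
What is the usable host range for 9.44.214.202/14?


Network: 9.44.0.0
Broadcast: 9.47.255.255
First usable = network + 1
Last usable = broadcast - 1
Range: 9.44.0.1 to 9.47.255.254


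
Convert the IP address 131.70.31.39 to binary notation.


131 = 10000011
70 = 01000110
31 = 00011111
39 = 00100111
Binary: 10000011.01000110.00011111.00100111


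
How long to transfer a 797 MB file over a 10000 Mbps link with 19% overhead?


Effective throughput = 10000 * (1 - 19/100) = 8100.0 Mbps
File size in Mb = 797 * 8 = 6376 Mb
Time = 6376 / 8100.0
Time = 0.7872 seconds


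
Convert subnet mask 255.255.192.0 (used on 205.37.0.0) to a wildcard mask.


Subnet mask: 255.255.192.0
Wildcard = 255.255.255.255 - subnet mask
255 - 255 = 0
255 - 255 = 0
255 - 192 = 63
255 - 0 = 255
Wildcard: 0.0.63.255


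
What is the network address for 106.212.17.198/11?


IP:   01101010.11010100.00010001.11000110
Mask: 11111111.11100000.00000000.00000000
AND operation:
Net:  01101010.11000000.00000000.00000000
Network: 106.192.0.0/11


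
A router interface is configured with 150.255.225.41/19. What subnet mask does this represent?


/19 means 19 network bits, 13 host bits
Binary: 11111111111111111110000000000000
Mask: 255.255.224.0


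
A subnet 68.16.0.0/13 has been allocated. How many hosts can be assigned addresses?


Host bits = 32 - 13 = 19
Total addresses = 2^19 = 524288
Usable = total - 2 (network and broadcast)
Usable hosts: 524286


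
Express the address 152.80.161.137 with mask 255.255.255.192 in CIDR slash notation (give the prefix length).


Binary: 11111111.11111111.11111111.11000000
Count leading 1s
Prefix: /26


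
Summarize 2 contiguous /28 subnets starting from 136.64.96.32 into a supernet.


Original prefix: /28
Number of subnets: 2 = 2^1
New prefix = 28 - 1 = 27
Supernet: 136.64.96.32/27


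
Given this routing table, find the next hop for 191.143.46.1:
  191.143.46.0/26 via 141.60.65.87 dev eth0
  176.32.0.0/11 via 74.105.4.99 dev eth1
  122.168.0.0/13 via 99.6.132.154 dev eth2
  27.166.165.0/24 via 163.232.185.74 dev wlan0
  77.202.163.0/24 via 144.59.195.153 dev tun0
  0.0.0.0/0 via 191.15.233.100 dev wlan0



Longest prefix match for 191.143.46.1:
  /26 191.143.46.0: MATCH
  /11 176.32.0.0: no
  /13 122.168.0.0: no
  /24 27.166.165.0: no
  /24 77.202.163.0: no
  /0 0.0.0.0: MATCH
Selected: next-hop 141.60.65.87 via eth0 (matched /26)


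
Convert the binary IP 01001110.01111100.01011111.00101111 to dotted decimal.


01001110 = 78
01111100 = 124
01011111 = 95
00101111 = 47
IP: 78.124.95.47


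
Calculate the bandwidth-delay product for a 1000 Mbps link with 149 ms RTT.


BDP = bandwidth * RTT
= 1000 Mbps * 149 ms
= 1000 * 1e6 * 149 / 1000 bits
= 149000000 bits
= 18625000 bytes
= 18188.4766 KB
BDP = 149000000 bits (18625000 bytes)


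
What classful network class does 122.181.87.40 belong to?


First octet: 122
Binary: 01111010
0xxxxxxx -> Class A (1-126)
Class A, default mask 255.0.0.0 (/8)


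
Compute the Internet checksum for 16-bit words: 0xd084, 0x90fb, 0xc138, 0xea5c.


Sum all words (with carry folding):
+ 0xd084 = 0xd084
+ 0x90fb = 0x6180
+ 0xc138 = 0x22b9
+ 0xea5c = 0x0d16
One's complement: ~0x0d16
Checksum = 0xf2e9


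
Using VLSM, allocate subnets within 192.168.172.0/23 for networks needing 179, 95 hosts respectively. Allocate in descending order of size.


179 hosts -> /24 (254 usable): 192.168.172.0/24
95 hosts -> /25 (126 usable): 192.168.173.0/25
Allocation: 192.168.172.0/24 (179 hosts, 254 usable); 192.168.173.0/25 (95 hosts, 126 usable)


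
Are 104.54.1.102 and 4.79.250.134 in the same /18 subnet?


Mask: 255.255.192.0
104.54.1.102 AND mask = 104.54.0.0
4.79.250.134 AND mask = 4.79.192.0
No, different subnets (104.54.0.0 vs 4.79.192.0)


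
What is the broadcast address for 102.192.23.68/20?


Network: 102.192.16.0/20
Host bits = 12
Set all host bits to 1:
Broadcast: 102.192.31.255


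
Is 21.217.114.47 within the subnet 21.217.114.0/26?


Subnet network: 21.217.114.0
Test IP AND mask: 21.217.114.0
Yes, 21.217.114.47 is in 21.217.114.0/26


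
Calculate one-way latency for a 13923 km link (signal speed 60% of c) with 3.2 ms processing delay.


Speed = 0.6 * 3e5 km/s = 180000 km/s
Propagation delay = 13923 / 180000 = 0.0774 s = 77.35 ms
Processing delay = 3.2 ms
Total one-way latency = 80.55 ms


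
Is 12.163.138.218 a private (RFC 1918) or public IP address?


RFC 1918 private ranges:
  10.0.0.0/8 (10.0.0.0 - 10.255.255.255)
  172.16.0.0/12 (172.16.0.0 - 172.31.255.255)
  192.168.0.0/16 (192.168.0.0 - 192.168.255.255)
Public (not in any RFC 1918 range)


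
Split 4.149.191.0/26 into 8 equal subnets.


New prefix = 26 + 3 = 29
Each subnet has 8 addresses
  4.149.191.0/29
  4.149.191.8/29
  4.149.191.16/29
  4.149.191.24/29
  4.149.191.32/29
  4.149.191.40/29
  4.149.191.48/29
  4.149.191.56/29
Subnets: 4.149.191.0/29, 4.149.191.8/29, 4.149.191.16/29, 4.149.191.24/29, 4.149.191.32/29, 4.149.191.40/29, 4.149.191.48/29, 4.149.191.56/29


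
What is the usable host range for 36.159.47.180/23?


Network: 36.159.46.0
Broadcast: 36.159.47.255
First usable = network + 1
Last usable = broadcast - 1
Range: 36.159.46.1 to 36.159.47.254


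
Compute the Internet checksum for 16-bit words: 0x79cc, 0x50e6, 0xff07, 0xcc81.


Sum all words (with carry folding):
+ 0x79cc = 0x79cc
+ 0x50e6 = 0xcab2
+ 0xff07 = 0xc9ba
+ 0xcc81 = 0x963c
One's complement: ~0x963c
Checksum = 0x69c3


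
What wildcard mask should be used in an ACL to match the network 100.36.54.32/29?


Subnet mask: 255.255.255.248
Wildcard = 255.255.255.255 - subnet mask
255 - 255 = 0
255 - 255 = 0
255 - 255 = 0
255 - 248 = 7
Wildcard: 0.0.0.7


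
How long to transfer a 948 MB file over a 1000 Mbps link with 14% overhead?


Effective throughput = 1000 * (1 - 14/100) = 860 Mbps
File size in Mb = 948 * 8 = 7584 Mb
Time = 7584 / 860
Time = 8.8186 seconds


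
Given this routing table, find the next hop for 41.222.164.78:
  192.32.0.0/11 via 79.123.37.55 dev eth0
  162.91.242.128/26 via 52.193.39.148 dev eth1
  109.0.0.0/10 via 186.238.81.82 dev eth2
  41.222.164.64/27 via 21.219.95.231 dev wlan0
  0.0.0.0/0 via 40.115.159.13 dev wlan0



Longest prefix match for 41.222.164.78:
  /11 192.32.0.0: no
  /26 162.91.242.128: no
  /10 109.0.0.0: no
  /27 41.222.164.64: MATCH
  /0 0.0.0.0: MATCH
Selected: next-hop 21.219.95.231 via wlan0 (matched /27)


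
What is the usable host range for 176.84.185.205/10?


Network: 176.64.0.0
Broadcast: 176.127.255.255
First usable = network + 1
Last usable = broadcast - 1
Range: 176.64.0.1 to 176.127.255.254


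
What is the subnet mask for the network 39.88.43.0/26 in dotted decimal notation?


/26 means 26 network bits, 6 host bits
Binary: 11111111111111111111111111000000
Mask: 255.255.255.192


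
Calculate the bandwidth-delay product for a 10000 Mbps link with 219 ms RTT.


BDP = bandwidth * RTT
= 10000 Mbps * 219 ms
= 10000 * 1e6 * 219 / 1000 bits
= 2190000000 bits
= 273750000 bytes
= 267333.9844 KB
BDP = 2190000000 bits (273750000 bytes)


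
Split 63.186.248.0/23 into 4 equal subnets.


New prefix = 23 + 2 = 25
Each subnet has 128 addresses
  63.186.248.0/25
  63.186.248.128/25
  63.186.249.0/25
  63.186.249.128/25
Subnets: 63.186.248.0/25, 63.186.248.128/25, 63.186.249.0/25, 63.186.249.128/25


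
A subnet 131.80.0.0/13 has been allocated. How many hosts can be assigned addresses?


Host bits = 32 - 13 = 19
Total addresses = 2^19 = 524288
Usable = total - 2 (network and broadcast)
Usable hosts: 524286


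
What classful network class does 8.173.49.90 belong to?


First octet: 8
Binary: 00001000
0xxxxxxx -> Class A (1-126)
Class A, default mask 255.0.0.0 (/8)


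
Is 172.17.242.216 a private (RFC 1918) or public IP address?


RFC 1918 private ranges:
  10.0.0.0/8 (10.0.0.0 - 10.255.255.255)
  172.16.0.0/12 (172.16.0.0 - 172.31.255.255)
  192.168.0.0/16 (192.168.0.0 - 192.168.255.255)
Private (in 172.16.0.0/12)


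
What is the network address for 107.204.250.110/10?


IP:   01101011.11001100.11111010.01101110
Mask: 11111111.11000000.00000000.00000000
AND operation:
Net:  01101011.11000000.00000000.00000000
Network: 107.192.0.0/10


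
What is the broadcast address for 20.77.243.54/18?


Network: 20.77.192.0/18
Host bits = 14
Set all host bits to 1:
Broadcast: 20.77.255.255


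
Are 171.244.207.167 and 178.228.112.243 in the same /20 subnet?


Mask: 255.255.240.0
171.244.207.167 AND mask = 171.244.192.0
178.228.112.243 AND mask = 178.228.112.0
No, different subnets (171.244.192.0 vs 178.228.112.0)


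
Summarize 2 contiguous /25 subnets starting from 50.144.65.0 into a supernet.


Original prefix: /25
Number of subnets: 2 = 2^1
New prefix = 25 - 1 = 24
Supernet: 50.144.65.0/24


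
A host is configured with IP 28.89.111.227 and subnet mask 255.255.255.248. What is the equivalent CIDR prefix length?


Binary: 11111111.11111111.11111111.11111000
Count leading 1s
Prefix: /29


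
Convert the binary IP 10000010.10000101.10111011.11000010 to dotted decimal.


10000010 = 130
10000101 = 133
10111011 = 187
11000010 = 194
IP: 130.133.187.194


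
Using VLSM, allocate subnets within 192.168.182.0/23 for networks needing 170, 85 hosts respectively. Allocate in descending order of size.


170 hosts -> /24 (254 usable): 192.168.182.0/24
85 hosts -> /25 (126 usable): 192.168.183.0/25
Allocation: 192.168.182.0/24 (170 hosts, 254 usable); 192.168.183.0/25 (85 hosts, 126 usable)


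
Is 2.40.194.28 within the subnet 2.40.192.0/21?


Subnet network: 2.40.192.0
Test IP AND mask: 2.40.192.0
Yes, 2.40.194.28 is in 2.40.192.0/21


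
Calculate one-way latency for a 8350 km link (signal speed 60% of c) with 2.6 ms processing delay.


Speed = 0.6 * 3e5 km/s = 180000 km/s
Propagation delay = 8350 / 180000 = 0.0464 s = 46.3889 ms
Processing delay = 2.6 ms
Total one-way latency = 48.9889 ms


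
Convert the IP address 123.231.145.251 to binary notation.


123 = 01111011
231 = 11100111
145 = 10010001
251 = 11111011
Binary: 01111011.11100111.10010001.11111011


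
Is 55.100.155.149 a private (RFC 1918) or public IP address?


RFC 1918 private ranges:
  10.0.0.0/8 (10.0.0.0 - 10.255.255.255)
  172.16.0.0/12 (172.16.0.0 - 172.31.255.255)
  192.168.0.0/16 (192.168.0.0 - 192.168.255.255)
Public (not in any RFC 1918 range)


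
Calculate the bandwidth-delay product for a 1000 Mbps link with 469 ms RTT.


BDP = bandwidth * RTT
= 1000 Mbps * 469 ms
= 1000 * 1e6 * 469 / 1000 bits
= 469000000 bits
= 58625000 bytes
= 57250.9766 KB
BDP = 469000000 bits (58625000 bytes)


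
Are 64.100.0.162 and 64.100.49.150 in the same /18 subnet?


Mask: 255.255.192.0
64.100.0.162 AND mask = 64.100.0.0
64.100.49.150 AND mask = 64.100.0.0
Yes, same subnet (64.100.0.0)


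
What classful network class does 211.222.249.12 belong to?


First octet: 211
Binary: 11010011
110xxxxx -> Class C (192-223)
Class C, default mask 255.255.255.0 (/24)


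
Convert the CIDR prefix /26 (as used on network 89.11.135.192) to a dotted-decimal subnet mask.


/26 means 26 network bits, 6 host bits
Binary: 11111111111111111111111111000000
Mask: 255.255.255.192


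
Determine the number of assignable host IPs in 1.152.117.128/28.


Host bits = 32 - 28 = 4
Total addresses = 2^4 = 16
Usable = total - 2 (network and broadcast)
Usable hosts: 14


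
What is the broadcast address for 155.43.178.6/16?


Network: 155.43.0.0/16
Host bits = 16
Set all host bits to 1:
Broadcast: 155.43.255.255


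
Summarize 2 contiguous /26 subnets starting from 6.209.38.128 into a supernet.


Original prefix: /26
Number of subnets: 2 = 2^1
New prefix = 26 - 1 = 25
Supernet: 6.209.38.128/25


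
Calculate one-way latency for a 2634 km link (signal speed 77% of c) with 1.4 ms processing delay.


Speed = 0.77 * 3e5 km/s = 231000 km/s
Propagation delay = 2634 / 231000 = 0.0114 s = 11.4026 ms
Processing delay = 1.4 ms
Total one-way latency = 12.8026 ms


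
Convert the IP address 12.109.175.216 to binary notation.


12 = 00001100
109 = 01101101
175 = 10101111
216 = 11011000
Binary: 00001100.01101101.10101111.11011000


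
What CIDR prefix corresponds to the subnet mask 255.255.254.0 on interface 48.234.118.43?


Binary: 11111111.11111111.11111110.00000000
Count leading 1s
Prefix: /23


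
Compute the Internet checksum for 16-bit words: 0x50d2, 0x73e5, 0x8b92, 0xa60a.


Sum all words (with carry folding):
+ 0x50d2 = 0x50d2
+ 0x73e5 = 0xc4b7
+ 0x8b92 = 0x504a
+ 0xa60a = 0xf654
One's complement: ~0xf654
Checksum = 0x09ab


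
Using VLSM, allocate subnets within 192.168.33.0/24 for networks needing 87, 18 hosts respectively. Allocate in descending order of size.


87 hosts -> /25 (126 usable): 192.168.33.0/25
18 hosts -> /27 (30 usable): 192.168.33.128/27
Allocation: 192.168.33.0/25 (87 hosts, 126 usable); 192.168.33.128/27 (18 hosts, 30 usable)


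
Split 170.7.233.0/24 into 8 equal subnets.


New prefix = 24 + 3 = 27
Each subnet has 32 addresses
  170.7.233.0/27
  170.7.233.32/27
  170.7.233.64/27
  170.7.233.96/27
  170.7.233.128/27
  170.7.233.160/27
  170.7.233.192/27
  170.7.233.224/27
Subnets: 170.7.233.0/27, 170.7.233.32/27, 170.7.233.64/27, 170.7.233.96/27, 170.7.233.128/27, 170.7.233.160/27, 170.7.233.192/27, 170.7.233.224/27


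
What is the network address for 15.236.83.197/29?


IP:   00001111.11101100.01010011.11000101
Mask: 11111111.11111111.11111111.11111000
AND operation:
Net:  00001111.11101100.01010011.11000000
Network: 15.236.83.192/29


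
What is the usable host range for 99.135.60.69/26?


Network: 99.135.60.64
Broadcast: 99.135.60.127
First usable = network + 1
Last usable = broadcast - 1
Range: 99.135.60.65 to 99.135.60.126


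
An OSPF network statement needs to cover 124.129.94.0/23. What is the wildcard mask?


Subnet mask: 255.255.254.0
Wildcard = 255.255.255.255 - subnet mask
255 - 255 = 0
255 - 255 = 0
255 - 254 = 1
255 - 0 = 255
Wildcard: 0.0.1.255


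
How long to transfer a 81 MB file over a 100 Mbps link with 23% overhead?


Effective throughput = 100 * (1 - 23/100) = 77 Mbps
File size in Mb = 81 * 8 = 648 Mb
Time = 648 / 77
Time = 8.4156 seconds


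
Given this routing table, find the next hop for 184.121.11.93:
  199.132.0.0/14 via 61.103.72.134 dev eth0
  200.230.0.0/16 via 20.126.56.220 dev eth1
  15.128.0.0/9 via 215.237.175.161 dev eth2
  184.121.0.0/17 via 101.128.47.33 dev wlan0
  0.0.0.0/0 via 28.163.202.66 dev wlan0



Longest prefix match for 184.121.11.93:
  /14 199.132.0.0: no
  /16 200.230.0.0: no
  /9 15.128.0.0: no
  /17 184.121.0.0: MATCH
  /0 0.0.0.0: MATCH
Selected: next-hop 101.128.47.33 via wlan0 (matched /17)


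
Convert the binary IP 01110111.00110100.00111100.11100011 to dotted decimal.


01110111 = 119
00110100 = 52
00111100 = 60
11100011 = 227
IP: 119.52.60.227


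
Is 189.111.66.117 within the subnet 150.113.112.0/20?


Subnet network: 150.113.112.0
Test IP AND mask: 189.111.64.0
No, 189.111.66.117 is not in 150.113.112.0/20


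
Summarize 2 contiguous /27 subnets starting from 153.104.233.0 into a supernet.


Original prefix: /27
Number of subnets: 2 = 2^1
New prefix = 27 - 1 = 26
Supernet: 153.104.233.0/26


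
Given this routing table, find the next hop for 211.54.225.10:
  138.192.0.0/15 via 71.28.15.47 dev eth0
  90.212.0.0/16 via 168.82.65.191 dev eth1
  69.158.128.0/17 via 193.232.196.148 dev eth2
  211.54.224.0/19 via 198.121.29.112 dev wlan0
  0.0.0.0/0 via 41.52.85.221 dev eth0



Longest prefix match for 211.54.225.10:
  /15 138.192.0.0: no
  /16 90.212.0.0: no
  /17 69.158.128.0: no
  /19 211.54.224.0: MATCH
  /0 0.0.0.0: MATCH
Selected: next-hop 198.121.29.112 via wlan0 (matched /19)


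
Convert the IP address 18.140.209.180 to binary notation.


18 = 00010010
140 = 10001100
209 = 11010001
180 = 10110100
Binary: 00010010.10001100.11010001.10110100


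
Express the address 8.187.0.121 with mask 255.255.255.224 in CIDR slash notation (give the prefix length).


Binary: 11111111.11111111.11111111.11100000
Count leading 1s
Prefix: /27


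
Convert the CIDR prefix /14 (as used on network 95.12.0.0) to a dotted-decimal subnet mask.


/14 means 14 network bits, 18 host bits
Binary: 11111111111111000000000000000000
Mask: 255.252.0.0


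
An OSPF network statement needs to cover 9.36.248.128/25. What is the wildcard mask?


Subnet mask: 255.255.255.128
Wildcard = 255.255.255.255 - subnet mask
255 - 255 = 0
255 - 255 = 0
255 - 255 = 0
255 - 128 = 127
Wildcard: 0.0.0.127


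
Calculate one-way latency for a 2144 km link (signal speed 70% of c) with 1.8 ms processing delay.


Speed = 0.7 * 3e5 km/s = 210000 km/s
Propagation delay = 2144 / 210000 = 0.0102 s = 10.2095 ms
Processing delay = 1.8 ms
Total one-way latency = 12.0095 ms


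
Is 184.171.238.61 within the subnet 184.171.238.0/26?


Subnet network: 184.171.238.0
Test IP AND mask: 184.171.238.0
Yes, 184.171.238.61 is in 184.171.238.0/26


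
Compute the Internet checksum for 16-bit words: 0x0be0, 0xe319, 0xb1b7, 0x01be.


Sum all words (with carry folding):
+ 0x0be0 = 0x0be0
+ 0xe319 = 0xeef9
+ 0xb1b7 = 0xa0b1
+ 0x01be = 0xa26f
One's complement: ~0xa26f
Checksum = 0x5d90


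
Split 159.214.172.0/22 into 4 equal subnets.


New prefix = 22 + 2 = 24
Each subnet has 256 addresses
  159.214.172.0/24
  159.214.173.0/24
  159.214.174.0/24
  159.214.175.0/24
Subnets: 159.214.172.0/24, 159.214.173.0/24, 159.214.174.0/24, 159.214.175.0/24


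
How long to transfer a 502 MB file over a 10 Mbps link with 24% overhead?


Effective throughput = 10 * (1 - 24/100) = 7.6 Mbps
File size in Mb = 502 * 8 = 4016 Mb
Time = 4016 / 7.6
Time = 528.4211 seconds


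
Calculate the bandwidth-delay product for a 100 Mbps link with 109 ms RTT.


BDP = bandwidth * RTT
= 100 Mbps * 109 ms
= 100 * 1e6 * 109 / 1000 bits
= 10900000 bits
= 1362500 bytes
= 1330.5664 KB
BDP = 10900000 bits (1362500 bytes)


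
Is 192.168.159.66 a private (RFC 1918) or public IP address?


RFC 1918 private ranges:
  10.0.0.0/8 (10.0.0.0 - 10.255.255.255)
  172.16.0.0/12 (172.16.0.0 - 172.31.255.255)
  192.168.0.0/16 (192.168.0.0 - 192.168.255.255)
Private (in 192.168.0.0/16)


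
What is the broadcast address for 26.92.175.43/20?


Network: 26.92.160.0/20
Host bits = 12
Set all host bits to 1:
Broadcast: 26.92.175.255


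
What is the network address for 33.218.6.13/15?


IP:   00100001.11011010.00000110.00001101
Mask: 11111111.11111110.00000000.00000000
AND operation:
Net:  00100001.11011010.00000000.00000000
Network: 33.218.0.0/15


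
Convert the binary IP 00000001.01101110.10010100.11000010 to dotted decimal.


00000001 = 1
01101110 = 110
10010100 = 148
11000010 = 194
IP: 1.110.148.194


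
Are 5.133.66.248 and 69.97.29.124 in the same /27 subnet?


Mask: 255.255.255.224
5.133.66.248 AND mask = 5.133.66.224
69.97.29.124 AND mask = 69.97.29.96
No, different subnets (5.133.66.224 vs 69.97.29.96)


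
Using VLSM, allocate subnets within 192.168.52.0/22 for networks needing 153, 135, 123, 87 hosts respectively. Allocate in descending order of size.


153 hosts -> /24 (254 usable): 192.168.52.0/24
135 hosts -> /24 (254 usable): 192.168.53.0/24
123 hosts -> /25 (126 usable): 192.168.54.0/25
87 hosts -> /25 (126 usable): 192.168.54.128/25
Allocation: 192.168.52.0/24 (153 hosts, 254 usable); 192.168.53.0/24 (135 hosts, 254 usable); 192.168.54.0/25 (123 hosts, 126 usable); 192.168.54.128/25 (87 hosts, 126 usable)


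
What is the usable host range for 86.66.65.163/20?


Network: 86.66.64.0
Broadcast: 86.66.79.255
First usable = network + 1
Last usable = broadcast - 1
Range: 86.66.64.1 to 86.66.79.254


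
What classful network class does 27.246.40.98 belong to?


First octet: 27
Binary: 00011011
0xxxxxxx -> Class A (1-126)
Class A, default mask 255.0.0.0 (/8)


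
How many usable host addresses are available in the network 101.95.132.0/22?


Host bits = 32 - 22 = 10
Total addresses = 2^10 = 1024
Usable = total - 2 (network and broadcast)
Usable hosts: 1022


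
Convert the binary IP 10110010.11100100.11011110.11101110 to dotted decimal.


10110010 = 178
11100100 = 228
11011110 = 222
11101110 = 238
IP: 178.228.222.238


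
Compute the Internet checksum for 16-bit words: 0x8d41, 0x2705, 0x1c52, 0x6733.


Sum all words (with carry folding):
+ 0x8d41 = 0x8d41
+ 0x2705 = 0xb446
+ 0x1c52 = 0xd098
+ 0x6733 = 0x37cc
One's complement: ~0x37cc
Checksum = 0xc833


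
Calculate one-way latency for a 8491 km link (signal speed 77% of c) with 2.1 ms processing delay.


Speed = 0.77 * 3e5 km/s = 231000 km/s
Propagation delay = 8491 / 231000 = 0.0368 s = 36.7576 ms
Processing delay = 2.1 ms
Total one-way latency = 38.8576 ms


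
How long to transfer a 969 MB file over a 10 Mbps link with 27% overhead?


Effective throughput = 10 * (1 - 27/100) = 7.3 Mbps
File size in Mb = 969 * 8 = 7752 Mb
Time = 7752 / 7.3
Time = 1061.9178 seconds


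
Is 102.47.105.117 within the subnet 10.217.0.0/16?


Subnet network: 10.217.0.0
Test IP AND mask: 102.47.0.0
No, 102.47.105.117 is not in 10.217.0.0/16


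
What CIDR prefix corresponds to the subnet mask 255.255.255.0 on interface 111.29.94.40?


Binary: 11111111.11111111.11111111.00000000
Count leading 1s
Prefix: /24


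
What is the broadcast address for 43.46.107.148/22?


Network: 43.46.104.0/22
Host bits = 10
Set all host bits to 1:
Broadcast: 43.46.107.255


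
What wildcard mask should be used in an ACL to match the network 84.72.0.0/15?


Subnet mask: 255.254.0.0
Wildcard = 255.255.255.255 - subnet mask
255 - 255 = 0
255 - 254 = 1
255 - 0 = 255
255 - 0 = 255
Wildcard: 0.1.255.255


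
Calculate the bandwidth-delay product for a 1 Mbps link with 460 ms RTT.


BDP = bandwidth * RTT
= 1 Mbps * 460 ms
= 1 * 1e6 * 460 / 1000 bits
= 460000 bits
= 57500 bytes
= 56.1523 KB
BDP = 460000 bits (57500 bytes)


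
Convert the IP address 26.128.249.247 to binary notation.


26 = 00011010
128 = 10000000
249 = 11111001
247 = 11110111
Binary: 00011010.10000000.11111001.11110111


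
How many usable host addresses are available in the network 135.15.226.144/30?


Host bits = 32 - 30 = 2
Total addresses = 2^2 = 4
Usable = total - 2 (network and broadcast)
Usable hosts: 2


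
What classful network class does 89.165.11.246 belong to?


First octet: 89
Binary: 01011001
0xxxxxxx -> Class A (1-126)
Class A, default mask 255.0.0.0 (/8)


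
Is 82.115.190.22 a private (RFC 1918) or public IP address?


RFC 1918 private ranges:
  10.0.0.0/8 (10.0.0.0 - 10.255.255.255)
  172.16.0.0/12 (172.16.0.0 - 172.31.255.255)
  192.168.0.0/16 (192.168.0.0 - 192.168.255.255)
Public (not in any RFC 1918 range)


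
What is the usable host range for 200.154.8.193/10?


Network: 200.128.0.0
Broadcast: 200.191.255.255
First usable = network + 1
Last usable = broadcast - 1
Range: 200.128.0.1 to 200.191.255.254


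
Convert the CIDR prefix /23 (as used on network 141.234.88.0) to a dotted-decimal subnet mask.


/23 means 23 network bits, 9 host bits
Binary: 11111111111111111111111000000000
Mask: 255.255.254.0


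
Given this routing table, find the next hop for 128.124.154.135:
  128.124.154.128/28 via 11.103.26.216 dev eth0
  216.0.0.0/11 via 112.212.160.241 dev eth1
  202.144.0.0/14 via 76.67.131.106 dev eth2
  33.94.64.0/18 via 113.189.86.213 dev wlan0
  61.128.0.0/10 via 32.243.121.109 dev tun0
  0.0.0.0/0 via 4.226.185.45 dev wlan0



Longest prefix match for 128.124.154.135:
  /28 128.124.154.128: MATCH
  /11 216.0.0.0: no
  /14 202.144.0.0: no
  /18 33.94.64.0: no
  /10 61.128.0.0: no
  /0 0.0.0.0: MATCH
Selected: next-hop 11.103.26.216 via eth0 (matched /28)


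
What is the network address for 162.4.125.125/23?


IP:   10100010.00000100.01111101.01111101
Mask: 11111111.11111111.11111110.00000000
AND operation:
Net:  10100010.00000100.01111100.00000000
Network: 162.4.124.0/23


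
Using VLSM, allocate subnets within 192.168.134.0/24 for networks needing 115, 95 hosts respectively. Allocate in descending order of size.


115 hosts -> /25 (126 usable): 192.168.134.0/25
95 hosts -> /25 (126 usable): 192.168.134.128/25
Allocation: 192.168.134.0/25 (115 hosts, 126 usable); 192.168.134.128/25 (95 hosts, 126 usable)


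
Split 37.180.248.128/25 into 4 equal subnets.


New prefix = 25 + 2 = 27
Each subnet has 32 addresses
  37.180.248.128/27
  37.180.248.160/27
  37.180.248.192/27
  37.180.248.224/27
Subnets: 37.180.248.128/27, 37.180.248.160/27, 37.180.248.192/27, 37.180.248.224/27


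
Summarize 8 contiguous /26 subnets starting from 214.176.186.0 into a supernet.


Original prefix: /26
Number of subnets: 8 = 2^3
New prefix = 26 - 3 = 23
Supernet: 214.176.186.0/23


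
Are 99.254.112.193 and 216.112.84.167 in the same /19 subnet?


Mask: 255.255.224.0
99.254.112.193 AND mask = 99.254.96.0
216.112.84.167 AND mask = 216.112.64.0
No, different subnets (99.254.96.0 vs 216.112.64.0)
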